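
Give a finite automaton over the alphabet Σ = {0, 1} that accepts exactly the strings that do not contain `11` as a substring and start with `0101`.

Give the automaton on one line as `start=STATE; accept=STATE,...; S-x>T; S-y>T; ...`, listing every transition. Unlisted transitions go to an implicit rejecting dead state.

Build one automaton per condition and run them in lockstep. The first has 3 states tracking partial matches of the forbidden pattern `11`; the second has 6 states tracking whether the input so far still matches the prefix `0101`. A product state is a pair (one from each), accepting exactly when both do. Equivalent product states are then merged.
7 states suffice.
       0  1 
>  A   B  C 
   B   C  D 
   C   C  C 
   D   E  C 
   E   C  F 
 * F   G  C 
 * G   G  F 
(> = start, * = accepting)

start=A; accept=F,G; A-0>B; A-1>C; B-0>C; B-1>D; C-0>C; C-1>C; D-0>E; D-1>C; E-0>C; E-1>F; F-0>G; F-1>C; G-0>G; G-1>F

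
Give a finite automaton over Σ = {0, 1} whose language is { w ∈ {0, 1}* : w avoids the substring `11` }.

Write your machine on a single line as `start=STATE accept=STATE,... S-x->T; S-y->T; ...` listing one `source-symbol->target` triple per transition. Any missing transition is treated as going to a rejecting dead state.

This is the complement of 'contains `11`'. Use the same substring-matching states — q0 through q2 holding how much of `11` has just been matched — but flip the accepting set: everything except the trap q2 accepts.
A 3-state machine:
        0   1  
>* q0   q0  q1 
 * q1   q0  q2 
   q2   q2  q2 
(> = start, * = accepting)

start=q0; accept=q0,q1; q0-0->q0; q0-1->q1; q1-0->q0; q1-1->q2; q2-0->q2; q2-1->q2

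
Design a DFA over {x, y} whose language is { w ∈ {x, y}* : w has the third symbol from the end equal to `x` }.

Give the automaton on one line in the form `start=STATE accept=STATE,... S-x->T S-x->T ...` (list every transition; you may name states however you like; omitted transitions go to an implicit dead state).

start=A accept=H,I,J,K A-x->B A-y->C B-x->D B-y->E C-x->F C-y->G D-x->H D-y->I E-x->J E-y->K F-x->L F-y->M G-x->N G-y->O H-x->H H-y->I I-x->J I-y->K J-x->L J-y->M K-x->N K-y->O L-x->H L-y->I M-x->J M-y->K N-x->L N-y->M O-x->N O-y->O

Because acceptance depends on a position counted from the end, the machine has to buffer the most recent 3 symbols. Make each state the string of the last up-to-3 symbols read; on input `x` shift the window left and append `x`. Accept when the buffered window has length 3 and begins with `x`.
With 15 states:
       x  y 
>  A   B  C 
   B   D  E 
   C   F  G 
   D   H  I 
   E   J  K 
   F   L  M 
   G   N  O 
 * H   H  I 
 * I   J  K 
 * J   L  M 
 * K   N  O 
   L   H  I 
   M   J  K 
   N   L  M 
   O   N  O 
(> = start, * = accepting)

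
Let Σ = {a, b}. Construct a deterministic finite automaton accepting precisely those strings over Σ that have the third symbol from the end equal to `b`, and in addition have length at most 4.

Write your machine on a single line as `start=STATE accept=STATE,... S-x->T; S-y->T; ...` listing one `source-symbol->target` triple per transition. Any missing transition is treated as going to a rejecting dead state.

Build one automaton per condition and run them in lockstep. One (15 states) tracks the last 3 symbols read; the other (6 states) tracks the input length, saturating at 5. Each combined state is a pair, one component from each; accept when both components accept. After merging equivalent states the machine shrinks.
9 states suffice.
        a   b  
>  s0   s1  s2 
   s1   s3  s4 
   s2   s5  s6 
   s3   s3  s3 
   s4   s5  s5 
   s5   s7  s7 
   s6   s8  s8 
 * s7   s3  s3 
 * s8   s7  s7 
(> = start, * = accepting)

start=s0; accept=s7,s8; s0-a->s1; s0-b->s2; s1-a->s3; s1-b->s4; s2-a->s5; s2-b->s6; s3-a->s3; s3-b->s3; s4-a->s5; s4-b->s5; s5-a->s7; s5-b->s7; s6-a->s8; s6-b->s8; s7-a->s3; s7-b->s3; s8-a->s7; s8-b->s7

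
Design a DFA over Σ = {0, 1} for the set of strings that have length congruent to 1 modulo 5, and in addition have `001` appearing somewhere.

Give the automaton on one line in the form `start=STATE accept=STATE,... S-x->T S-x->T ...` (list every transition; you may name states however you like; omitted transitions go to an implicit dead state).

start=S0 accept=S18 S0-0->S1 S0-1->S2 S1-0->S3 S1-1->S4 S2-0->S5 S2-1->S4 S3-0->S6 S3-1->S7 S4-0->S8 S4-1->S9 S5-0->S6 S5-1->S9 S6-0->S10 S6-1->S11 S7-0->S11 S7-1->S11 S8-0->S10 S8-1->S12 S9-0->S13 S9-1->S12 S10-0->S14 S10-1->S15 S11-0->S15 S11-1->S15 S12-0->S16 S12-1->S0 S13-0->S14 S13-1->S0 S14-0->S17 S14-1->S18 S15-0->S18 S15-1->S18 S16-0->S17 S16-1->S2 S17-0->S3 S17-1->S19 S18-0->S19 S18-1->S19 S19-0->S7 S19-1->S7

Handle the two conditions separately and then intersect. The first has 5 states tracking the input length modulo 5; the second has 4 states tracking whether and how much of `001` has been seen. A product state is a pair (one from each), accepting exactly when both do.
20 states suffice.
          0    1  
>  S0     S1   S2 
   S1     S3   S4 
   S2     S5   S4 
   S3     S6   S7 
   S4     S8   S9 
   S5     S6   S9 
   S6    S10  S11 
   S7    S11  S11 
   S8    S10  S12 
   S9    S13  S12 
   S10   S14  S15 
   S11   S15  S15 
   S12   S16   S0 
   S13   S14   S0 
   S14   S17  S18 
   S15   S18  S18 
   S16   S17   S2 
   S17    S3  S19 
 * S18   S19  S19 
   S19    S7   S7 
(> = start, * = accepting)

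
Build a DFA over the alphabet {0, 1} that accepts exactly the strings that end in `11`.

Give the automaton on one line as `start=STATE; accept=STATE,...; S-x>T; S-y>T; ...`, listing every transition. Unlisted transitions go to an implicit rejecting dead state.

start=A; accept=C; A-0>A; A-1>B; B-0>A; B-1>C; C-0>A; C-1>C

Let each state record the length of the longest suffix of the input read so far that is also a prefix of `11`. B means the last symbol is `1`; C means the last 2 symbols are `11`. Accept only at C, where the string currently ends in `11`.
       0  1 
>  A   A  B 
   B   A  C 
 * C   A  C 
(> = start, * = accepting)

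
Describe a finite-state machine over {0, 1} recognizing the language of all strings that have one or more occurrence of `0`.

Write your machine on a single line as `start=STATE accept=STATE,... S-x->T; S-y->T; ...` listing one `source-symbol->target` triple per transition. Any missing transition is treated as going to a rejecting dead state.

Count `0`s, saturating at 2: state q0 means no `0` yet, q1 means one `0` seen, q2 means more than one. Each `0` increments (capped at q2); other symbols loop. Accept from {q1, q2}.
A 3-state machine:
        0   1  
>  q0   q1  q0 
 * q1   q2  q1 
 * q2   q2  q2 
(> = start, * = accepting)

start=q0; accept=q1,q2; q0-0->q1; q0-1->q0; q1-0->q2; q1-1->q1; q2-0->q2; q2-1->q2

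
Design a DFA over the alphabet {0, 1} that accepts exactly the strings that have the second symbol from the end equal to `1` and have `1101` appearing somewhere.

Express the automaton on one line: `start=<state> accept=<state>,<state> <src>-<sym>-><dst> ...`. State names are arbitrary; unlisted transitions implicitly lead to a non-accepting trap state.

Handle the two conditions separately and then intersect. One (7 states) tracks the last 2 symbols read; the other (5 states) tracks whether and how much of `1101` has been seen. Each combined state is a pair, one component from each; accept when both components accept. Equivalent product states are then merged.
        0   1  
>  S0   S0  S1 
   S1   S0  S2 
   S2   S3  S2 
   S3   S0  S4 
   S4   S5  S6 
 * S5   S7  S4 
 * S6   S5  S6 
   S7   S7  S4 
(> = start, * = accepting)

start=S0 accept=S5,S6 S0-0->S0 S0-1->S1 S1-0->S0 S1-1->S2 S2-0->S3 S2-1->S2 S3-0->S0 S3-1->S4 S4-0->S5 S4-1->S6 S5-0->S7 S5-1->S4 S6-0->S5 S6-1->S6 S7-0->S7 S7-1->S4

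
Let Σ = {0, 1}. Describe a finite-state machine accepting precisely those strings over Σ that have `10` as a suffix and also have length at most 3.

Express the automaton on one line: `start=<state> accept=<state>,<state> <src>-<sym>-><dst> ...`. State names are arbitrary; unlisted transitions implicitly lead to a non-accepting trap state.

Run two small machines in parallel and take their product. The first has 3 states tracking how much of the suffix `10` has currently been matched; the second has 5 states tracking the input length, saturating at 4. A product state is a pair (one from each), accepting exactly when both do. After merging equivalent states the machine shrinks.
A 6-state machine:
        0   1  
>  s0   s1  s2 
   s1   s3  s4 
   s2   s5  s4 
   s3   s3  s3 
   s4   s5  s3 
 * s5   s3  s3 
(> = start, * = accepting)

start=s0 accept=s5 s0-0->s1 s0-1->s2 s1-0->s3 s1-1->s4 s2-0->s5 s2-1->s4 s3-0->s3 s3-1->s3 s4-0->s5 s4-1->s3 s5-0->s3 s5-1->s3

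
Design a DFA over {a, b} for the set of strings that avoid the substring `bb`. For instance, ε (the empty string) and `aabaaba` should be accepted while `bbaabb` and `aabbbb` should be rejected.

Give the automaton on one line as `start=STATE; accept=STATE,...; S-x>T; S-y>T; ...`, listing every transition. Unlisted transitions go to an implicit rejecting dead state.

start=q0; accept=q0,q1; q0-a>q0; q0-b>q1; q1-a>q0; q1-b>q2; q2-a>q2; q2-b>q2

Track partial matches of the forbidden pattern `bb`. State q2 is a dead state reached once `bb` has occurred; every other state accepts. q0 means no part of `bb` is currently matched.
3 states suffice.
        a   b  
>* q0   q0  q1 
 * q1   q0  q2 
   q2   q2  q2 
(> = start, * = accepting)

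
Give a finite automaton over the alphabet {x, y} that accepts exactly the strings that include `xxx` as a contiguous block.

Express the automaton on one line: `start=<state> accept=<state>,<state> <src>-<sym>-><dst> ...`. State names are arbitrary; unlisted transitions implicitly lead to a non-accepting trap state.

States q0..q2 record the length of the longest prefix of `xxx` that matches the current input suffix. Reaching q3 means `xxx` has been seen, and we stay there forever. Accept from q3.
        x   y  
>  q0   q1  q0 
   q1   q2  q0 
   q2   q3  q0 
 * q3   q3  q3 
(> = start, * = accepting)

start=q0 accept=q3 q0-x->q1 q0-y->q0 q1-x->q2 q1-y->q0 q2-x->q3 q2-y->q0 q3-x->q3 q3-y->q3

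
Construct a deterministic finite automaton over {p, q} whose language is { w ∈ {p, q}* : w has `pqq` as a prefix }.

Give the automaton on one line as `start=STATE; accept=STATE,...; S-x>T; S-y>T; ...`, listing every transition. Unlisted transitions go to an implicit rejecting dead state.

Check the first 3 symbols one by one: S0 through S2 record how many have matched `pqq` so far; any wrong symbol goes to the dead state S4. After all 3 match we enter the accepting sink S3.
        p   q  
>  S0   S1  S4 
   S1   S4  S2 
   S2   S4  S3 
 * S3   S3  S3 
   S4   S4  S4 
(> = start, * = accepting)

start=S0; accept=S3; S0-p>S1; S0-q>S4; S1-p>S4; S1-q>S2; S2-p>S4; S2-q>S3; S3-p>S3; S3-q>S3; S4-p>S4; S4-q>S4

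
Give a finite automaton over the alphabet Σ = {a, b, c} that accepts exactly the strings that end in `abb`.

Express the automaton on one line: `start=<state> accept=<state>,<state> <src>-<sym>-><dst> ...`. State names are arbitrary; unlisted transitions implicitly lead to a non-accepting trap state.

Let each state record the length of the longest suffix of the input read so far that is also a prefix of `abb`. S1 means the last symbol is `a`; S2 means the last 2 symbols are `ab`; S3 means the last 3 symbols are `abb`. Accept only at S3, where the string currently ends in `abb`.
A 4-state machine:
        a   b   c  
>  S0   S1  S0  S0 
   S1   S1  S2  S0 
   S2   S1  S3  S0 
 * S3   S1  S0  S0 
(> = start, * = accepting)

start=S0 accept=S3 S0-a->S1 S0-b->S0 S0-c->S0 S1-a->S1 S1-b->S2 S1-c->S0 S2-a->S1 S2-b->S3 S2-c->S0 S3-a->S1 S3-b->S0 S3-c->S0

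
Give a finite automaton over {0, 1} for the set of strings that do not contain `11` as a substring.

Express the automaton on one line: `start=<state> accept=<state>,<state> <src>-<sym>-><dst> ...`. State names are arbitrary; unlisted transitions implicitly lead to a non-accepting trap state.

Track partial matches of the forbidden pattern `11`. State q2 is a dead state reached once `11` has occurred; every other state accepts. q0 means no part of `11` is currently matched.
With 3 states:
        0   1  
>* q0   q0  q1 
 * q1   q0  q2 
   q2   q2  q2 
(> = start, * = accepting)

start=q0 accept=q0,q1 q0-0->q0 q0-1->q1 q1-0->q0 q1-1->q2 q2-0->q2 q2-1->q2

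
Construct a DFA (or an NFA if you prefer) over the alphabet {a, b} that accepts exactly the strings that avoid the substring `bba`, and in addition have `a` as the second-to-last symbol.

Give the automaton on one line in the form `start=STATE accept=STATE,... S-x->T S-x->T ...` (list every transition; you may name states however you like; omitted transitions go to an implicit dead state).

start=s0 accept=s3,s4 s0-a->s1 s0-b->s2 s1-a->s3 s1-b->s4 s2-a->s1 s2-b->s5 s3-a->s3 s3-b->s4 s4-a->s1 s4-b->s5 s5-a->s5 s5-b->s5

Run two small machines in parallel and take their product. The first has 4 states tracking partial matches of the forbidden pattern `bba`; the second has 7 states tracking the last 2 symbols read. A product state is a pair (one from each), accepting exactly when both do. Equivalent product states are then merged.
With 6 states:
        a   b  
>  s0   s1  s2 
   s1   s3  s4 
   s2   s1  s5 
 * s3   s3  s4 
 * s4   s1  s5 
   s5   s5  s5 
(> = start, * = accepting)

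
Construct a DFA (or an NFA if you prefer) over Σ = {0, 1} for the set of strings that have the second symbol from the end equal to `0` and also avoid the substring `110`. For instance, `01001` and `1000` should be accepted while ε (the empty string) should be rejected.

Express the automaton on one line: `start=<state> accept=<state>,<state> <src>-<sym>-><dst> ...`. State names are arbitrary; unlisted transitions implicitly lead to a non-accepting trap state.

Build one automaton per condition and run them in lockstep. One (7 states) tracks the last 2 symbols read; the other (4 states) tracks partial matches of the forbidden pattern `110`. Each combined state is a pair, one component from each; accept when both components accept.
With 11 states:
          0    1  
>  s0     s1   s2 
   s1     s3   s4 
   s2     s5   s6 
 * s3     s3   s4 
 * s4     s5   s6 
   s5     s3   s4 
   s6     s7   s6 
   s7     s8   s9 
   s8     s8   s9 
   s9     s7  s10 
   s10    s7  s10 
(> = start, * = accepting)

start=s0 accept=s3,s4 s0-0->s1 s0-1->s2 s1-0->s3 s1-1->s4 s2-0->s5 s2-1->s6 s3-0->s3 s3-1->s4 s4-0->s5 s4-1->s6 s5-0->s3 s5-1->s4 s6-0->s7 s6-1->s6 s7-0->s8 s7-1->s9 s8-0->s8 s8-1->s9 s9-0->s7 s9-1->s10 s10-0->s7 s10-1->s10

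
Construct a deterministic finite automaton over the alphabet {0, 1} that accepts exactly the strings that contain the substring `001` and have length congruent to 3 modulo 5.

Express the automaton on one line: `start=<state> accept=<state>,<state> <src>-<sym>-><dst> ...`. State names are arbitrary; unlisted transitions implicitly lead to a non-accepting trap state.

Handle the two conditions separately and then intersect. The first has 4 states tracking whether and how much of `001` has been seen; the second has 5 states tracking the input length modulo 5. A product state is a pair (one from each), accepting exactly when both do.
A 20-state machine:
          0    1  
>  q0     q1   q2 
   q1     q3   q4 
   q2     q5   q4 
   q3     q6   q7 
   q4     q8   q9 
   q5     q6   q9 
   q6    q10  q11 
 * q7    q11  q11 
   q8    q10  q12 
   q9    q13  q12 
   q10   q14  q15 
   q11   q15  q15 
   q12   q16   q0 
   q13   q14   q0 
   q14   q17  q18 
   q15   q18  q18 
   q16   q17   q2 
   q17    q3  q19 
   q18   q19  q19 
   q19    q7   q7 
(> = start, * = accepting)

start=q0 accept=q7 q0-0->q1 q0-1->q2 q1-0->q3 q1-1->q4 q2-0->q5 q2-1->q4 q3-0->q6 q3-1->q7 q4-0->q8 q4-1->q9 q5-0->q6 q5-1->q9 q6-0->q10 q6-1->q11 q7-0->q11 q7-1->q11 q8-0->q10 q8-1->q12 q9-0->q13 q9-1->q12 q10-0->q14 q10-1->q15 q11-0->q15 q11-1->q15 q12-0->q16 q12-1->q0 q13-0->q14 q13-1->q0 q14-0->q17 q14-1->q18 q15-0->q18 q15-1->q18 q16-0->q17 q16-1->q2 q17-0->q3 q17-1->q19 q18-0->q19 q18-1->q19 q19-0->q7 q19-1->q7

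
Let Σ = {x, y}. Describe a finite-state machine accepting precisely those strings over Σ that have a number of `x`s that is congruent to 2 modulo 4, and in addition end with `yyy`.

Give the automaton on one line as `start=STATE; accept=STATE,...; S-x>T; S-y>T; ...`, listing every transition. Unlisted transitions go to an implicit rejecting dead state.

Run two small machines in parallel and take their product. One (4 states) tracks the count of `x`s modulo 4; the other (4 states) tracks how much of the suffix `yyy` has currently been matched. Each combined state is a pair, one component from each; accept when both components accept.
16 states suffice.
       x  y 
>  A   B  C 
   B   D  E 
   C   B  F 
   D   G  H 
   E   D  I 
   F   B  J 
   G   A  K 
   H   G  L 
   I   D  M 
   J   B  J 
   K   A  N 
   L   G  O 
   M   D  M 
   N   A  P 
 * O   G  O 
   P   A  P 
(> = start, * = accepting)

start=A; accept=O; A-x>B; A-y>C; B-x>D; B-y>E; C-x>B; C-y>F; D-x>G; D-y>H; E-x>D; E-y>I; F-x>B; F-y>J; G-x>A; G-y>K; H-x>G; H-y>L; I-x>D; I-y>M; J-x>B; J-y>J; K-x>A; K-y>N; L-x>G; L-y>O; M-x>D; M-y>M; N-x>A; N-y>P; O-x>G; O-y>O; P-x>A; P-y>P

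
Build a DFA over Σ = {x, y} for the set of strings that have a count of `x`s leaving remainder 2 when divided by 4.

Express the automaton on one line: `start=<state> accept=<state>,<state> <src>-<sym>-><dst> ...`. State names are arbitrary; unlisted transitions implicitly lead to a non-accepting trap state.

Keep the running count of `x`s modulo 4: each `x` advances along the cycle s0 → s1 → s2 → s3 → s0 while other symbols loop. Accept at s2.
        x   y  
>  s0   s1  s0 
   s1   s2  s1 
 * s2   s3  s2 
   s3   s0  s3 
(> = start, * = accepting)

start=s0 accept=s2 s0-x->s1 s0-y->s0 s1-x->s2 s1-y->s1 s2-x->s3 s2-y->s2 s3-x->s0 s3-y->s3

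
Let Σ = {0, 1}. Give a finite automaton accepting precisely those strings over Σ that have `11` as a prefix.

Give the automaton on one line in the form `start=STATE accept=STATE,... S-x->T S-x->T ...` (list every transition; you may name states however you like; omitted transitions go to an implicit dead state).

Check the first 2 symbols one by one: A through B record how many have matched `11` so far; any wrong symbol goes to the dead state D. After all 2 match we enter the accepting sink C.
       0  1 
>  A   D  B 
   B   D  C 
 * C   C  C 
   D   D  D 
(> = start, * = accepting)

start=A accept=C A-0->D A-1->B B-0->D B-1->C C-0->C C-1->C D-0->D D-1->D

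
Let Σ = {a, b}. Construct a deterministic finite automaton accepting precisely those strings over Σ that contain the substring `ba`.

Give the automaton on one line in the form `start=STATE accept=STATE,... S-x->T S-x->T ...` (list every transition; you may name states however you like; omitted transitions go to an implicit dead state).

start=q0 accept=q2 q0-a->q0 q0-b->q1 q1-a->q2 q1-b->q1 q2-a->q2 q2-b->q2

States q0..q1 record the length of the longest prefix of `ba` that matches the current input suffix. Reaching q2 means `ba` has been seen, and we stay there forever. Accept from q2.
A 3-state machine:
        a   b  
>  q0   q0  q1 
   q1   q2  q1 
 * q2   q2  q2 
(> = start, * = accepting)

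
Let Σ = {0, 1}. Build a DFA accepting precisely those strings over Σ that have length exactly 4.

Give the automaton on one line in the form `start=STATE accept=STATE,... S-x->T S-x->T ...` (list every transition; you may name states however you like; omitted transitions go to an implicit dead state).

Count input length up to 5: every symbol moves from A toward F, which means 'more than 4' and absorbs. Accept from {E}.
       0  1 
>  A   B  B 
   B   C  C 
   C   D  D 
   D   E  E 
 * E   F  F 
   F   F  F 
(> = start, * = accepting)

start=A accept=E A-0->B A-1->B B-0->C B-1->C C-0->D C-1->D D-0->E D-1->E E-0->F E-1->F F-0->F F-1->F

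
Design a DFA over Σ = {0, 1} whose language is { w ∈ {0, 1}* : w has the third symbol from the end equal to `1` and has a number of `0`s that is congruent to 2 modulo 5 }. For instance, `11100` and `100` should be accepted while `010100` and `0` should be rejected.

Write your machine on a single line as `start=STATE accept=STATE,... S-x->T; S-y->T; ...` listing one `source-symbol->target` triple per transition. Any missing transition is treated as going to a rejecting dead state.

Build one automaton per condition and run them in lockstep. One (15 states) tracks the last 3 symbols read; the other (5 states) tracks the count of `0`s modulo 5. Each combined state is a pair, one component from each; accept when both components accept. After merging equivalent states the machine shrinks.
With 16 states:
          0    1  
>  S0     S1   S2 
   S1     S3   S4 
   S2     S5   S2 
   S3     S6   S7 
   S4     S8   S9 
   S5    S10   S4 
   S6    S11   S6 
   S7     S6  S12 
   S8     S6  S13 
   S9    S14   S9 
 * S10    S6   S7 
   S11    S0  S11 
   S12    S6  S15 
 * S13    S6  S12 
 * S14    S6  S13 
 * S15    S6  S15 
(> = start, * = accepting)

start=S0; accept=S10,S13,S14,S15; S0-0->S1; S0-1->S2; S1-0->S3; S1-1->S4; S2-0->S5; S2-1->S2; S3-0->S6; S3-1->S7; S4-0->S8; S4-1->S9; S5-0->S10; S5-1->S4; S6-0->S11; S6-1->S6; S7-0->S6; S7-1->S12; S8-0->S6; S8-1->S13; S9-0->S14; S9-1->S9; S10-0->S6; S10-1->S7; S11-0->S0; S11-1->S11; S12-0->S6; S12-1->S15; S13-0->S6; S13-1->S12; S14-0->S6; S14-1->S13; S15-0->S6; S15-1->S15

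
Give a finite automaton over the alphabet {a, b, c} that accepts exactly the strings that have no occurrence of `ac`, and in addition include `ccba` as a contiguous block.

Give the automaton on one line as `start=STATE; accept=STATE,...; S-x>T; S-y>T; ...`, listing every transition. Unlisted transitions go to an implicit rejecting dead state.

Build one automaton per condition and run them in lockstep. One (3 states) tracks partial matches of the forbidden pattern `ac`; the other (5 states) tracks whether and how much of `ccba` has been seen. Each combined state is a pair, one component from each; accept when both components accept.
With 12 states:
          a    b    c  
>  q0     q1   q0   q2 
   q1     q1   q0   q3 
   q2     q1   q0   q4 
   q3     q5   q5   q6 
   q4     q1   q7   q4 
   q5     q5   q5   q3 
   q6     q5   q8   q6 
   q7     q9   q0   q2 
   q8    q10   q5   q3 
 * q9     q9  q11  q10 
   q10   q10  q10  q10 
 * q11    q9  q11  q11 
(> = start, * = accepting)

start=q0; accept=q9,q11; q0-a>q1; q0-b>q0; q0-c>q2; q1-a>q1; q1-b>q0; q1-c>q3; q2-a>q1; q2-b>q0; q2-c>q4; q3-a>q5; q3-b>q5; q3-c>q6; q4-a>q1; q4-b>q7; q4-c>q4; q5-a>q5; q5-b>q5; q5-c>q3; q6-a>q5; q6-b>q8; q6-c>q6; q7-a>q9; q7-b>q0; q7-c>q2; q8-a>q10; q8-b>q5; q8-c>q3; q9-a>q9; q9-b>q11; q9-c>q10; q10-a>q10; q10-b>q10; q10-c>q10; q11-a>q9; q11-b>q11; q11-c>q11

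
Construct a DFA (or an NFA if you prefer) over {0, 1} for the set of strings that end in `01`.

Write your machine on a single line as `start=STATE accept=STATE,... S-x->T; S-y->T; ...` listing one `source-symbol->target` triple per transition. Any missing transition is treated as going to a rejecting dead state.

start=q0; accept=q2; q0-0->q1; q0-1->q0; q1-0->q1; q1-1->q2; q2-0->q1; q2-1->q0

Remember how much of `01` the current input suffix matches. State q0 means no match yet; q1 means the last symbol is `0`; q2 means the last 2 symbols are `01`. Only q2 accepts. On a mismatch, fall back to the longest proper suffix that is still a prefix of `01`.
A 3-state machine:
        0   1  
>  q0   q1  q0 
   q1   q1  q2 
 * q2   q1  q0 
(> = start, * = accepting)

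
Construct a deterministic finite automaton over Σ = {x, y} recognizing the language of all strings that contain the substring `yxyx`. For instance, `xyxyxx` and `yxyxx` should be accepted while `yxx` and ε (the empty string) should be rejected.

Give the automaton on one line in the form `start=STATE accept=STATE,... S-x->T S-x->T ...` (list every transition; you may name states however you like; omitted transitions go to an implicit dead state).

start=S0 accept=S4 S0-x->S0 S0-y->S1 S1-x->S2 S1-y->S1 S2-x->S0 S2-y->S3 S3-x->S4 S3-y->S1 S4-x->S4 S4-y->S4

Track how much of `yxyx` has been matched so far: state S0 is no progress, S4 is the absorbing accept state reached once `yxyx` has occurred. Intermediate states record partial matches; on a mismatch, fall back to the longest reusable overlap.
With 5 states:
        x   y  
>  S0   S0  S1 
   S1   S2  S1 
   S2   S0  S3 
   S3   S4  S1 
 * S4   S4  S4 
(> = start, * = accepting)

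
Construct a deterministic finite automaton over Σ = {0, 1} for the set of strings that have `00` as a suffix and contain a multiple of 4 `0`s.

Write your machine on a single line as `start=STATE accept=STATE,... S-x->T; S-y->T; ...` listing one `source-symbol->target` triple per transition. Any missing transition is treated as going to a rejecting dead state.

start=s0; accept=s4; s0-0->s1; s0-1->s0; s1-0->s2; s1-1->s1; s2-0->s3; s2-1->s2; s3-0->s4; s3-1->s5; s4-0->s1; s4-1->s0; s5-0->s0; s5-1->s5

Handle the two conditions separately and then intersect. The first has 3 states tracking how much of the suffix `00` has currently been matched; the second has 4 states tracking the count of `0`s modulo 4. A product state is a pair (one from each), accepting exactly when both do. Minimizing collapses redundant product states.
With 6 states:
        0   1  
>  s0   s1  s0 
   s1   s2  s1 
   s2   s3  s2 
   s3   s4  s5 
 * s4   s1  s0 
   s5   s0  s5 
(> = start, * = accepting)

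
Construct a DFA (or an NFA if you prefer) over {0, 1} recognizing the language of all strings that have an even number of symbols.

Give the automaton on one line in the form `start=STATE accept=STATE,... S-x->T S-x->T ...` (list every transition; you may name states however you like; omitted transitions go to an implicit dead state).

start=s0 accept=s0 s0-0->s1 s0-1->s1 s1-0->s0 s1-1->s0

Count input length modulo 2: every symbol advances one step around the cycle s0 → s1 → s0. Accept at s0.
A 2-state machine:
        0   1  
>* s0   s1  s1 
   s1   s0  s0 
(> = start, * = accepting)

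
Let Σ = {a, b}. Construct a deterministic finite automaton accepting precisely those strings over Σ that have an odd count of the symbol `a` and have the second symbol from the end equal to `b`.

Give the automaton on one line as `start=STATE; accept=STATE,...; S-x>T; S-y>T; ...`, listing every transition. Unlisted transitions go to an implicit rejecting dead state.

start=s0; accept=s4,s5; s0-a>s1; s0-b>s2; s1-a>s0; s1-b>s3; s2-a>s4; s2-b>s2; s3-a>s0; s3-b>s5; s4-a>s0; s4-b>s3; s5-a>s0; s5-b>s5

Run two small machines in parallel and take their product. One (2 states) tracks the count of `a`s modulo 2; the other (7 states) tracks the last 2 symbols read. Each combined state is a pair, one component from each; accept when both components accept. Minimizing collapses redundant product states.
A 6-state machine:
        a   b  
>  s0   s1  s2 
   s1   s0  s3 
   s2   s4  s2 
   s3   s0  s5 
 * s4   s0  s3 
 * s5   s0  s5 
(> = start, * = accepting)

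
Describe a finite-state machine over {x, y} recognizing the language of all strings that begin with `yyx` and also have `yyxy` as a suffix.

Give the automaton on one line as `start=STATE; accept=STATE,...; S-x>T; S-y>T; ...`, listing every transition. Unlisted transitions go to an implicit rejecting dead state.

Handle the two conditions separately and then intersect. The first has 5 states tracking whether the input so far still matches the prefix `yyx`; the second has 5 states tracking how much of the suffix `yyxy` has currently been matched. A product state is a pair (one from each), accepting exactly when both do. After merging equivalent states the machine shrinks.
With 9 states:
        x   y  
>  q0   q1  q2 
   q1   q1  q1 
   q2   q1  q3 
   q3   q4  q1 
   q4   q5  q6 
   q5   q5  q7 
 * q6   q5  q8 
   q7   q5  q8 
   q8   q4  q8 
(> = start, * = accepting)

start=q0; accept=q6; q0-x>q1; q0-y>q2; q1-x>q1; q1-y>q1; q2-x>q1; q2-y>q3; q3-x>q4; q3-y>q1; q4-x>q5; q4-y>q6; q5-x>q5; q5-y>q7; q6-x>q5; q6-y>q8; q7-x>q5; q7-y>q8; q8-x>q4; q8-y>q8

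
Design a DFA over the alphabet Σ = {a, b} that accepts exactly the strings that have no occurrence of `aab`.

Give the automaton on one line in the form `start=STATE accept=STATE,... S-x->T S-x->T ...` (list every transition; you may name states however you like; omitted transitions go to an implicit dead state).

Track partial matches of the forbidden pattern `aab`. State q3 is a dead state reached once `aab` has occurred; every other state accepts. q0 means no part of `aab` is currently matched.
A 4-state machine:
        a   b  
>* q0   q1  q0 
 * q1   q2  q0 
 * q2   q2  q3 
   q3   q3  q3 
(> = start, * = accepting)

start=q0 accept=q0,q1,q2 q0-a->q1 q0-b->q0 q1-a->q2 q1-b->q0 q2-a->q2 q2-b->q3 q3-a->q3 q3-b->q3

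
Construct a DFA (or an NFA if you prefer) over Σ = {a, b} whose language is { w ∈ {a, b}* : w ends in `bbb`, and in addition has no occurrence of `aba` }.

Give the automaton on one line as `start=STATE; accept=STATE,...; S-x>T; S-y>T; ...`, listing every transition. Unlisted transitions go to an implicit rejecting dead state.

start=q0; accept=q6; q0-a>q1; q0-b>q2; q1-a>q1; q1-b>q3; q2-a>q1; q2-b>q4; q3-a>q5; q3-b>q4; q4-a>q1; q4-b>q6; q5-a>q5; q5-b>q7; q6-a>q1; q6-b>q6; q7-a>q5; q7-b>q8; q8-a>q5; q8-b>q9; q9-a>q5; q9-b>q9

Handle the two conditions separately and then intersect. One (4 states) tracks how much of the suffix `bbb` has currently been matched; the other (4 states) tracks partial matches of the forbidden pattern `aba`. Each combined state is a pair, one component from each; accept when both components accept.
With 10 states:
        a   b  
>  q0   q1  q2 
   q1   q1  q3 
   q2   q1  q4 
   q3   q5  q4 
   q4   q1  q6 
   q5   q5  q7 
 * q6   q1  q6 
   q7   q5  q8 
   q8   q5  q9 
   q9   q5  q9 
(> = start, * = accepting)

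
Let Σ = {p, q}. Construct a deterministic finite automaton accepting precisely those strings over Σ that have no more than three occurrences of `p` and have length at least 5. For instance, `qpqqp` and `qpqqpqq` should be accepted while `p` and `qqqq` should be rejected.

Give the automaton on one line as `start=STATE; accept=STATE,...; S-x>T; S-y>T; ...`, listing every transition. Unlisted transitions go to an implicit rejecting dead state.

start=S0; accept=S15,S16,S17,S18; S0-p>S1; S0-q>S2; S1-p>S3; S1-q>S4; S2-p>S4; S2-q>S5; S3-p>S6; S3-q>S7; S4-p>S7; S4-q>S8; S5-p>S8; S5-q>S9; S6-p>S10; S6-q>S11; S7-p>S11; S7-q>S12; S8-p>S12; S8-q>S13; S9-p>S13; S9-q>S14; S10-p>S10; S10-q>S10; S11-p>S10; S11-q>S15; S12-p>S15; S12-q>S16; S13-p>S16; S13-q>S17; S14-p>S17; S14-q>S18; S15-p>S10; S15-q>S15; S16-p>S15; S16-q>S16; S17-p>S16; S17-q>S17; S18-p>S17; S18-q>S18

Build one automaton per condition and run them in lockstep. The first has 5 states tracking the count of `p`s, saturating at 4; the second has 7 states tracking the input length, saturating at 6. A product state is a pair (one from each), accepting exactly when both do. Equivalent product states are then merged.
With 19 states:
          p    q  
>  S0     S1   S2 
   S1     S3   S4 
   S2     S4   S5 
   S3     S6   S7 
   S4     S7   S8 
   S5     S8   S9 
   S6    S10  S11 
   S7    S11  S12 
   S8    S12  S13 
   S9    S13  S14 
   S10   S10  S10 
   S11   S10  S15 
   S12   S15  S16 
   S13   S16  S17 
   S14   S17  S18 
 * S15   S10  S15 
 * S16   S15  S16 
 * S17   S16  S17 
 * S18   S17  S18 
(> = start, * = accepting)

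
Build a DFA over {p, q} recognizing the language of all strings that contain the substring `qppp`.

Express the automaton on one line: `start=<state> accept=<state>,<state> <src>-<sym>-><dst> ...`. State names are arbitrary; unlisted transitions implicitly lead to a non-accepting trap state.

start=s0 accept=s4 s0-p->s0 s0-q->s1 s1-p->s2 s1-q->s1 s2-p->s3 s2-q->s1 s3-p->s4 s3-q->s1 s4-p->s4 s4-q->s4

Track how much of `qppp` has been matched so far: state s0 is no progress, s4 is the absorbing accept state reached once `qppp` has occurred. Intermediate states record partial matches; on a mismatch, fall back to the longest reusable overlap.
5 states suffice.
        p   q  
>  s0   s0  s1 
   s1   s2  s1 
   s2   s3  s1 
   s3   s4  s1 
 * s4   s4  s4 
(> = start, * = accepting)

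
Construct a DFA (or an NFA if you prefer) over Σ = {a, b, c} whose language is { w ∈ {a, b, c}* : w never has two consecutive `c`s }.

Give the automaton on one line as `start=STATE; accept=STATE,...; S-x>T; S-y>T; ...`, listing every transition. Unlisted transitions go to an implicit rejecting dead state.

Track partial matches of the forbidden pattern `cc`. State s2 is a dead state reached once `cc` has occurred; every other state accepts. s0 means no part of `cc` is currently matched.
With 3 states:
        a   b   c  
>* s0   s0  s0  s1 
 * s1   s0  s0  s2 
   s2   s2  s2  s2 
(> = start, * = accepting)

start=s0; accept=s0,s1; s0-a>s0; s0-b>s0; s0-c>s1; s1-a>s0; s1-b>s0; s1-c>s2; s2-a>s2; s2-b>s2; s2-c>s2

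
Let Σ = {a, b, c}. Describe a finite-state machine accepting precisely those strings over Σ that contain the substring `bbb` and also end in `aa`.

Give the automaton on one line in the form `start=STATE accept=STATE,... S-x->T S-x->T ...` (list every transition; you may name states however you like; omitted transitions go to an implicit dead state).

start=S0 accept=S7 S0-a->S1 S0-b->S2 S0-c->S0 S1-a->S3 S1-b->S2 S1-c->S0 S2-a->S1 S2-b->S4 S2-c->S0 S3-a->S3 S3-b->S2 S3-c->S0 S4-a->S1 S4-b->S5 S4-c->S0 S5-a->S6 S5-b->S5 S5-c->S5 S6-a->S7 S6-b->S5 S6-c->S5 S7-a->S7 S7-b->S5 S7-c->S5

Build one automaton per condition and run them in lockstep. The first has 4 states tracking whether and how much of `bbb` has been seen; the second has 3 states tracking how much of the suffix `aa` has currently been matched. A product state is a pair (one from each), accepting exactly when both do.
An 8-state machine:
        a   b   c  
>  S0   S1  S2  S0 
   S1   S3  S2  S0 
   S2   S1  S4  S0 
   S3   S3  S2  S0 
   S4   S1  S5  S0 
   S5   S6  S5  S5 
   S6   S7  S5  S5 
 * S7   S7  S5  S5 
(> = start, * = accepting)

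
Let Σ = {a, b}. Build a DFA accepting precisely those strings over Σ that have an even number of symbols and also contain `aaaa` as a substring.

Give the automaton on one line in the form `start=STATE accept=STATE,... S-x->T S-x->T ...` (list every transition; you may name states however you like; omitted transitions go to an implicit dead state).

start=S0 accept=S7 S0-a->S1 S0-b->S2 S1-a->S3 S1-b->S0 S2-a->S4 S2-b->S0 S3-a->S5 S3-b->S2 S4-a->S6 S4-b->S2 S5-a->S7 S5-b->S0 S6-a->S8 S6-b->S0 S7-a->S9 S7-b->S9 S8-a->S9 S8-b->S2 S9-a->S7 S9-b->S7

Run two small machines in parallel and take their product. The first has 2 states tracking the input length modulo 2; the second has 5 states tracking whether and how much of `aaaa` has been seen. A product state is a pair (one from each), accepting exactly when both do.
        a   b  
>  S0   S1  S2 
   S1   S3  S0 
   S2   S4  S0 
   S3   S5  S2 
   S4   S6  S2 
   S5   S7  S0 
   S6   S8  S0 
 * S7   S9  S9 
   S8   S9  S2 
   S9   S7  S7 
(> = start, * = accepting)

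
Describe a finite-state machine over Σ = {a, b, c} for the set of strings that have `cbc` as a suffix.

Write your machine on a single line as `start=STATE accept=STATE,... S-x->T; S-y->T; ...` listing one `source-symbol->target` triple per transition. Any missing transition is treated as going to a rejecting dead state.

Remember how much of `cbc` the current input suffix matches. State q0 means no match yet; q1 means the last symbol is `c`; q2 means the last 2 symbols are `cb`; q3 means the last 3 symbols are `cbc`. Only q3 accepts. On a mismatch, fall back to the longest proper suffix that is still a prefix of `cbc`.
With 4 states:
        a   b   c  
>  q0   q0  q0  q1 
   q1   q0  q2  q1 
   q2   q0  q0  q3 
 * q3   q0  q2  q1 
(> = start, * = accepting)

start=q0; accept=q3; q0-a->q0; q0-b->q0; q0-c->q1; q1-a->q0; q1-b->q2; q1-c->q1; q2-a->q0; q2-b->q0; q2-c->q3; q3-a->q0; q3-b->q2; q3-c->q1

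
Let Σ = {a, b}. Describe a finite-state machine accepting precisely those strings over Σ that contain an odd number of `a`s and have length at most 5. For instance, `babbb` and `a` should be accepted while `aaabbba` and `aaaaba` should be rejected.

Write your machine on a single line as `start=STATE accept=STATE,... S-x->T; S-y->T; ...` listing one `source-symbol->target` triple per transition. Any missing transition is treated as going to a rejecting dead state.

Build one automaton per condition and run them in lockstep. The first has 2 states tracking the count of `a`s modulo 2; the second has 7 states tracking the input length, saturating at 6. A product state is a pair (one from each), accepting exactly when both do.
With 13 states:
          a    b  
>  q0     q1   q2 
 * q1     q3   q4 
   q2     q4   q3 
   q3     q5   q6 
 * q4     q6   q5 
 * q5     q7   q8 
   q6     q8   q7 
   q7     q9  q10 
 * q8    q10   q9 
 * q9    q11  q12 
   q10   q12  q11 
   q11   q12  q11 
   q12   q11  q12 
(> = start, * = accepting)

start=q0; accept=q1,q4,q5,q8,q9; q0-a->q1; q0-b->q2; q1-a->q3; q1-b->q4; q2-a->q4; q2-b->q3; q3-a->q5; q3-b->q6; q4-a->q6; q4-b->q5; q5-a->q7; q5-b->q8; q6-a->q8; q6-b->q7; q7-a->q9; q7-b->q10; q8-a->q10; q8-b->q9; q9-a->q11; q9-b->q12; q10-a->q12; q10-b->q11; q11-a->q12; q11-b->q11; q12-a->q11; q12-b->q12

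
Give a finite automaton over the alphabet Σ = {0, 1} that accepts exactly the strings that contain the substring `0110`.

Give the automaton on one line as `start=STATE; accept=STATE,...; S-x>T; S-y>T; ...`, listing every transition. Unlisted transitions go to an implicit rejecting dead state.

start=s0; accept=s4; s0-0>s1; s0-1>s0; s1-0>s1; s1-1>s2; s2-0>s1; s2-1>s3; s3-0>s4; s3-1>s0; s4-0>s4; s4-1>s4

States s0..s3 record the length of the longest prefix of `0110` that matches the current input suffix. Reaching s4 means `0110` has been seen, and we stay there forever. Accept from s4.
5 states suffice.
        0   1  
>  s0   s1  s0 
   s1   s1  s2 
   s2   s1  s3 
   s3   s4  s0 
 * s4   s4  s4 
(> = start, * = accepting)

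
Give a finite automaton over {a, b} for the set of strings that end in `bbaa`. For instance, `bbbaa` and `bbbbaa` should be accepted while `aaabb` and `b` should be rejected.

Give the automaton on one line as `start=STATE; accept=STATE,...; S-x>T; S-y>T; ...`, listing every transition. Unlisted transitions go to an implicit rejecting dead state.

start=q0; accept=q4; q0-a>q0; q0-b>q1; q1-a>q0; q1-b>q2; q2-a>q3; q2-b>q2; q3-a>q4; q3-b>q1; q4-a>q0; q4-b>q1

Let each state record the length of the longest suffix of the input read so far that is also a prefix of `bbaa`. q1 means the last symbol is `b`; q2 means the last 2 symbols are `bb`; q3 means the last 3 symbols are `bba`; q4 means the last 4 symbols are `bbaa`. Accept only at q4, where the string currently ends in `bbaa`.
A 5-state machine:
        a   b  
>  q0   q0  q1 
   q1   q0  q2 
   q2   q3  q2 
   q3   q4  q1 
 * q4   q0  q1 
(> = start, * = accepting)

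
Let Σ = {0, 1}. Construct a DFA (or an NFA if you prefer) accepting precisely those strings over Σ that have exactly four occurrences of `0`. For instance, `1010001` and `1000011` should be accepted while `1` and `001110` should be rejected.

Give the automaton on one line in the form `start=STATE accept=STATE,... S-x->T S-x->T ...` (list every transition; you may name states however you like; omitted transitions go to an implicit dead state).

start=q0 accept=q4 q0-0->q1 q0-1->q0 q1-0->q2 q1-1->q1 q2-0->q3 q2-1->q2 q3-0->q4 q3-1->q3 q4-0->q5 q4-1->q4 q5-0->q5 q5-1->q5

Only the number of `0`s matters, and only up to 5. Make a chain q0 → q1 → q2 → q3 → q4 → q5 advanced by each `0` (with q5 absorbing); every other symbol self-loops. The accepting set is {q4}.
With 6 states:
        0   1  
>  q0   q1  q0 
   q1   q2  q1 
   q2   q3  q2 
   q3   q4  q3 
 * q4   q5  q4 
   q5   q5  q5 
(> = start, * = accepting)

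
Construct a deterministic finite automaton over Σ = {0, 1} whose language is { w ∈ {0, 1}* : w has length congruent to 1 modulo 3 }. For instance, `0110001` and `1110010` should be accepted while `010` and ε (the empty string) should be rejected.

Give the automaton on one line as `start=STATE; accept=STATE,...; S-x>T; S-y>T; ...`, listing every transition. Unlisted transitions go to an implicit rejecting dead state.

Count input length modulo 3: every symbol advances one step around the cycle q0 → q1 → q2 → q0. Accept at q1.
With 3 states:
        0   1  
>  q0   q1  q1 
 * q1   q2  q2 
   q2   q0  q0 
(> = start, * = accepting)

start=q0; accept=q1; q0-0>q1; q0-1>q1; q1-0>q2; q1-1>q2; q2-0>q0; q2-1>q0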